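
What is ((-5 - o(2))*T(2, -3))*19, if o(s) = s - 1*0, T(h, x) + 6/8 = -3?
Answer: 1995/4 ≈ 498.75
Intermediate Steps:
T(h, x) = -15/4 (T(h, x) = -¾ - 3 = -15/4)
o(s) = s (o(s) = s + 0 = s)
((-5 - o(2))*T(2, -3))*19 = ((-5 - 1*2)*(-15/4))*19 = ((-5 - 2)*(-15/4))*19 = -7*(-15/4)*19 = (105/4)*19 = 1995/4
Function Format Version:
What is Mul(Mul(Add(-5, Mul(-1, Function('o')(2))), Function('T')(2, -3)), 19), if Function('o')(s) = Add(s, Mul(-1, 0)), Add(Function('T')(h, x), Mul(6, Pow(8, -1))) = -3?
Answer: Rational(1995, 4) ≈ 498.75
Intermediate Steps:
Function('T')(h, x) = Rational(-15, 4) (Function('T')(h, x) = Add(Rational(-3, 4), -3) = Rational(-15, 4))
Function('o')(s) = s (Function('o')(s) = Add(s, 0) = s)
Mul(Mul(Add(-5, Mul(-1, Function('o')(2))), Function('T')(2, -3)), 19) = Mul(Mul(Add(-5, Mul(-1, 2)), Rational(-15, 4)), 19) = Mul(Mul(Add(-5, -2), Rational(-15, 4)), 19) = Mul(Mul(-7, Rational(-15, 4)), 19) = Mul(Rational(105, 4), 19) = Rational(1995, 4)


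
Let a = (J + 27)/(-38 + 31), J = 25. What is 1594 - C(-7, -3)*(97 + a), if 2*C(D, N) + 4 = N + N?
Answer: 14293/7 ≈ 2041.9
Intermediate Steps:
C(D, N) = -2 + N (C(D, N) = -2 + (N + N)/2 = -2 + (2*N)/2 = -2 + N)
a = -52/7 (a = (25 + 27)/(-38 + 31) = 52/(-7) = 52*(-⅐) = -52/7 ≈ -7.4286)
1594 - C(-7, -3)*(97 + a) = 1594 - (-2 - 3)*(97 - 52/7) = 1594 - (-5)*627/7 = 1594 - 1*(-3135/7) = 1594 + 3135/7 = 14293/7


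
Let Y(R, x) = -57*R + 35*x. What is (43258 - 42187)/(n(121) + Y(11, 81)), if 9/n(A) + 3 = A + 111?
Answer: 81753/168547 ≈ 0.48505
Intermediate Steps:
n(A) = 9/(108 + A) (n(A) = 9/(-3 + (A + 111)) = 9/(-3 + (111 + A)) = 9/(108 + A))
(43258 - 42187)/(n(121) + Y(11, 81)) = (43258 - 42187)/(9/(108 + 121) + (-57*11 + 35*81)) = 1071/(9/229 + (-627 + 2835)) = 1071/(9*(1/229) + 2208) = 1071/(9/229 + 2208) = 1071/(505641/229) = 1071*(229/505641) = 81753/168547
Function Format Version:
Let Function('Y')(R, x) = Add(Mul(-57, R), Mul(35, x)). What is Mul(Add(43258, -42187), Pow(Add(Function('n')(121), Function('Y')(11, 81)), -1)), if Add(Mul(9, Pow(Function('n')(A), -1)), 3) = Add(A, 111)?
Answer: Rational(81753, 168547) ≈ 0.48505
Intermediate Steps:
Function('n')(A) = Mul(9, Pow(Add(108, A), -1)) (Function('n')(A) = Mul(9, Pow(Add(-3, Add(A, 111)), -1)) = Mul(9, Pow(Add(-3, Add(111, A)), -1)) = Mul(9, Pow(Add(108, A), -1)))
Mul(Add(43258, -42187), Pow(Add(Function('n')(121), Function('Y')(11, 81)), -1)) = Mul(Add(43258, -42187), Pow(Add(Mul(9, Pow(Add(108, 121), -1)), Add(Mul(-57, 11), Mul(35, 81))), -1)) = Mul(1071, Pow(Add(Mul(9, Pow(229, -1)), Add(-627, 2835)), -1)) = Mul(1071, Pow(Add(Mul(9, Rational(1, 229)), 2208), -1)) = Mul(1071, Pow(Add(Rational(9, 229), 2208), -1)) = Mul(1071, Pow(Rational(505641, 229), -1)) = Mul(1071, Rational(229, 505641)) = Rational(81753, 168547)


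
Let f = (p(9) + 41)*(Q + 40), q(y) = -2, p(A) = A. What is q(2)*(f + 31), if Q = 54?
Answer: -9462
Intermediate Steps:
f = 4700 (f = (9 + 41)*(54 + 40) = 50*94 = 4700)
q(2)*(f + 31) = -2*(4700 + 31) = -2*4731 = -9462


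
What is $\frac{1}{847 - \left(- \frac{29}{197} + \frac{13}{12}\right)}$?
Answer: $\frac{2364}{2000095} \approx 0.0011819$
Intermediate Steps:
$\frac{1}{847 - \left(- \frac{29}{197} + \frac{13}{12}\right)} = \frac{1}{847 - \frac{2213}{2364}} = \frac{1}{\frac{2000095}{2364}} = \frac{2364}{2000095}$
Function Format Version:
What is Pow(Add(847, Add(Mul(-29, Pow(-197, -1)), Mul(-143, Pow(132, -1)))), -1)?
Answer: Rational(2364, 2000095) ≈ 0.0011819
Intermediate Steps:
Pow(Add(847, Add(Mul(-29, Pow(-197, -1)), Mul(-143, Pow(132, -1)))), -1) = Pow(Add(847, Add(Mul(-29, Rational(-1, 197)), Mul(-143, Rational(1, 132)))), -1) = Pow(Add(847, Add(Rational(29, 197), Rational(-13, 12))), -1) = Pow(Add(847, Rational(-2213, 2364)), -1) = Pow(Rational(2000095, 2364), -1) = Rational(2364, 2000095)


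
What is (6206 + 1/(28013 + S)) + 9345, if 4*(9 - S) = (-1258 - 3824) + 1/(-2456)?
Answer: 4475103830895/287769521 ≈ 15551.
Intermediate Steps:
S = 12569809/9824 (S = 9 - ((-1258 - 3824) + 1/(-2456))/4 = 9 - (-5082 - 1/2456)/4 = 9 - ¼*(-12481393/2456) = 9 + 12481393/9824 = 12569809/9824 ≈ 1279.5)
(6206 + 1/(28013 + S)) + 9345 = (6206 + 1/(28013 + 12569809/9824)) + 9345 = (6206 + 1/(287769521/9824)) + 9345 = (6206 + 9824/287769521) + 9345 = 1785897657150/287769521 + 9345 = 4475103830895/287769521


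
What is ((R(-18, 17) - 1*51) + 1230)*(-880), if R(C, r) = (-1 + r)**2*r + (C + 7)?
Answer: -4857600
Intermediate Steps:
R(C, r) = 7 + C + r*(-1 + r)**2 (R(C, r) = r*(-1 + r)**2 + (7 + C) = 7 + C + r*(-1 + r)**2)
((R(-18, 17) - 1*51) + 1230)*(-880) = (((7 - 18 + 17*(-1 + 17)**2) - 1*51) + 1230)*(-880) = (((7 - 18 + 17*16**2) - 51) + 1230)*(-880) = (((7 - 18 + 17*256) - 51) + 1230)*(-880) = (((7 - 18 + 4352) - 51) + 1230)*(-880) = ((4341 - 51) + 1230)*(-880) = (4290 + 1230)*(-880) = 5520*(-880) = -4857600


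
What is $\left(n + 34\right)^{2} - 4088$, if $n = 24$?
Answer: $-724$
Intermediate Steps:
$\left(n + 34\right)^{2} - 4088 = \left(24 + 34\right)^{2} - 4088 = 58^{2} - 4088 = 3364 - 4088 = -724$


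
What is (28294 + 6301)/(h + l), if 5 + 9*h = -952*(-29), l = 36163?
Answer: 6919/7846 ≈ 0.88185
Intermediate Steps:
h = 3067 (h = -5/9 + (-952*(-29))/9 = -5/9 + (⅑)*27608 = -5/9 + 27608/9 = 3067)
(28294 + 6301)/(h + l) = (28294 + 6301)/(3067 + 36163) = 34595/39230 = 34595*(1/39230) = 6919/7846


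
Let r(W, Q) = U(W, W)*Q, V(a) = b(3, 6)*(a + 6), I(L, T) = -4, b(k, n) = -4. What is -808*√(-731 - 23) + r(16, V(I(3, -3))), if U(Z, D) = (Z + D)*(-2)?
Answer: 512 - 808*I*√754 ≈ 512.0 - 22187.0*I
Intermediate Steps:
U(Z, D) = -2*D - 2*Z (U(Z, D) = (D + Z)*(-2) = -2*D - 2*Z)
V(a) = -24 - 4*a (V(a) = -4*(a + 6) = -4*(6 + a) = -24 - 4*a)
r(W, Q) = -4*Q*W (r(W, Q) = (-2*W - 2*W)*Q = (-4*W)*Q = -4*Q*W)
-808*√(-731 - 23) + r(16, V(I(3, -3))) = -808*√(-731 - 23) - 4*(-24 - 4*(-4))*16 = -808*I*√754 - 4*(-24 + 16)*16 = -808*I*√754 - 4*(-8)*16 = -808*I*√754 + 512 = 512 - 808*I*√754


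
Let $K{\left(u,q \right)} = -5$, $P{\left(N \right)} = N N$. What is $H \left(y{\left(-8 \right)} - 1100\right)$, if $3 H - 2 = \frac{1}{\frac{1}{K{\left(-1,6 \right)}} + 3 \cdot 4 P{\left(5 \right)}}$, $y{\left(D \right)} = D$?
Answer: $- \frac{1109108}{1499} \approx -739.9$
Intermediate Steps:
$P{\left(N \right)} = N^{2}$
$H = \frac{1001}{1499}$ ($H = \frac{2}{3} + \frac{1}{3 \left(\frac{1}{-5} + 3 \cdot 4 \cdot 5^{2}\right)} = \frac{2}{3} + \frac{1}{3 \left(- \frac{1}{5} + 12 \cdot 25\right)} = \frac{2}{3} + \frac{1}{3 \left(- \frac{1}{5} + 300\right)} = \frac{2}{3} + \frac{1}{3 \cdot \frac{1499}{5}} = \frac{2}{3} + \frac{1}{3} \cdot \frac{5}{1499} = \frac{2}{3} + \frac{5}{4497} = \frac{1001}{1499} \approx 0.66778$)
$H \left(y{\left(-8 \right)} - 1100\right) = \frac{1001 \left(-8 - 1100\right)}{1499} = \frac{1001}{1499} \left(-1108\right) = - \frac{1109108}{1499}$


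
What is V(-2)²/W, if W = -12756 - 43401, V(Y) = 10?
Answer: -100/56157 ≈ -0.0017807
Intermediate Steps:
W = -56157
V(-2)²/W = 10²/(-56157) = 100*(-1/56157) = -100/56157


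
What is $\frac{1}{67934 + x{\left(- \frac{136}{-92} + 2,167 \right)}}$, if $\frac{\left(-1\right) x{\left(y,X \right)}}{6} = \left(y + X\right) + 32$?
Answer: $\frac{23}{1534540} \approx 1.4988 \cdot 10^{-5}$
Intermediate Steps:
$x{\left(y,X \right)} = -192 - 6 X - 6 y$ ($x{\left(y,X \right)} = - 6 \left(\left(y + X\right) + 32\right) = - 6 \left(\left(X + y\right) + 32\right) = - 6 \left(32 + X + y\right) = -192 - 6 X - 6 y$)
$\frac{1}{67934 + x{\left(- \frac{136}{-92} + 2,167 \right)}} = \frac{1}{67934 - \left(1194 + 6 \left(- \frac{136}{-92} + 2\right)\right)} = \frac{1}{67934 - \left(1194 + 6 \left(\left(-136\right) \left(- \frac{1}{92}\right) + 2\right)\right)} = \frac{1}{67934 - \left(1194 + 6 \left(\frac{34}{23} + 2\right)\right)} = \frac{1}{67934 - \frac{27942}{23}} = \frac{1}{\frac{1534540}{23}} = \frac{23}{1534540}$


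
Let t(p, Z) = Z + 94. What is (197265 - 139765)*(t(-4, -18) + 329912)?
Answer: 18974310000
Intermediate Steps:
t(p, Z) = 94 + Z
(197265 - 139765)*(t(-4, -18) + 329912) = (197265 - 139765)*((94 - 18) + 329912) = 57500*(76 + 329912) = 57500*329988 = 18974310000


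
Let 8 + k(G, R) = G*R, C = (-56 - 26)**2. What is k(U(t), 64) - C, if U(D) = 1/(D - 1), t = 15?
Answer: -47092/7 ≈ -6727.4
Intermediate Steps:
U(D) = 1/(-1 + D)
C = 6724 (C = (-82)**2 = 6724)
k(G, R) = -8 + G*R
k(U(t), 64) - C = (-8 + 64/(-1 + 15)) - 1*6724 = (-8 + 64/14) - 6724 = (-8 + (1/14)*64) - 6724 = (-8 + 32/7) - 6724 = -24/7 - 6724 = -47092/7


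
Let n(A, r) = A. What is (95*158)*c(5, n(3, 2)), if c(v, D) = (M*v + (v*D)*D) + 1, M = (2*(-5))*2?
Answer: -810540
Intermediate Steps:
M = -20 (M = -10*2 = -20)
c(v, D) = 1 - 20*v + v*D² (c(v, D) = (-20*v + (v*D)*D) + 1 = (-20*v + (D*v)*D) + 1 = (-20*v + v*D²) + 1 = 1 - 20*v + v*D²)
(95*158)*c(5, n(3, 2)) = (95*158)*(1 - 20*5 + 5*3²) = 15010*(1 - 100 + 5*9) = 15010*(1 - 100 + 45) = 15010*(-54) = -810540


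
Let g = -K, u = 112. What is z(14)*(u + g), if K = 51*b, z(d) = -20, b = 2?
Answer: -200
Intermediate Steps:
K = 102 (K = 51*2 = 102)
g = -102 (g = -1*102 = -102)
z(14)*(u + g) = -20*(112 - 102) = -20*10 = -200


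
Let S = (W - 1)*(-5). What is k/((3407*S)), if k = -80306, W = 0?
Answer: -80306/17035 ≈ -4.7142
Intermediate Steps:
S = 5 (S = (0 - 1)*(-5) = -1*(-5) = 5)
k/((3407*S)) = -80306/(3407*5) = -80306/17035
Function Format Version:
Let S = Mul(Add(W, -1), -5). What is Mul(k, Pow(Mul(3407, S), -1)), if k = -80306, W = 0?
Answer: Rational(-80306, 17035) ≈ -4.7142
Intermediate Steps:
S = 5 (S = Mul(Add(0, -1), -5) = Mul(-1, -5) = 5)
Mul(k, Pow(Mul(3407, S), -1)) = Mul(-80306, Pow(Mul(3407, 5), -1)) = Mul(-80306, Pow(17035, -1)) = Mul(-80306, Rational(1, 17035)) = Rational(-80306, 17035)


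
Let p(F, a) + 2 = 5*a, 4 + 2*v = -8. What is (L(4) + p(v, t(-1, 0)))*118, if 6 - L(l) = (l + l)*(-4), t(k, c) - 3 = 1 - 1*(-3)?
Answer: 8378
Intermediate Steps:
v = -6 (v = -2 + (1/2)*(-8) = -2 - 4 = -6)
t(k, c) = 7 (t(k, c) = 3 + (1 - 1*(-3)) = 3 + (1 + 3) = 3 + 4 = 7)
p(F, a) = -2 + 5*a
L(l) = 6 + 8*l (L(l) = 6 - (l + l)*(-4) = 6 - 2*l*(-4) = 6 - (-8)*l = 6 + 8*l)
(L(4) + p(v, t(-1, 0)))*118 = ((6 + 8*4) + (-2 + 5*7))*118 = ((6 + 32) + (-2 + 35))*118 = (38 + 33)*118 = 71*118 = 8378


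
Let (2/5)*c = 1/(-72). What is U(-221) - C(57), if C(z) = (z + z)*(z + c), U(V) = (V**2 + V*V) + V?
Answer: 2183207/24 ≈ 90967.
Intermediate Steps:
U(V) = V + 2*V**2 (U(V) = (V**2 + V**2) + V = 2*V**2 + V = V + 2*V**2)
c = -5/144 (c = (5/2)/(-72) = (5/2)*(-1/72) = -5/144 ≈ -0.034722)
C(z) = 2*z*(-5/144 + z) (C(z) = (z + z)*(z - 5/144) = (2*z)*(-5/144 + z) = 2*z*(-5/144 + z))
U(-221) - C(57) = -221*(1 + 2*(-221)) - 57*(-5 + 144*57)/72 = -221*(1 - 442) - 57*(-5 + 8208)/72 = -221*(-441) - 57*8203/72 = 97461 - 1*155857/24 = 97461 - 155857/24 = 2183207/24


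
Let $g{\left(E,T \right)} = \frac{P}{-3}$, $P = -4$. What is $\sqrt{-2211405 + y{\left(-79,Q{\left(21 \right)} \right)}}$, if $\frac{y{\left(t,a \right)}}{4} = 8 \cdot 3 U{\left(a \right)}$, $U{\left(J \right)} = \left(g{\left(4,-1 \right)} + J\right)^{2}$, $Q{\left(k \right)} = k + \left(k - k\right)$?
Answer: $\frac{i \sqrt{19471701}}{3} \approx 1470.9 i$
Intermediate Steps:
$g{\left(E,T \right)} = \frac{4}{3}$ ($g{\left(E,T \right)} = - \frac{4}{-3} = \left(-4\right) \left(- \frac{1}{3}\right) = \frac{4}{3}$)
$Q{\left(k \right)} = k$ ($Q{\left(k \right)} = k + 0 = k$)
$U{\left(J \right)} = \left(\frac{4}{3} + J\right)^{2}$
$y{\left(t,a \right)} = \frac{32 \left(4 + 3 a\right)^{2}}{3}$ ($y{\left(t,a \right)} = 4 \cdot 8 \cdot 3 \frac{\left(4 + 3 a\right)^{2}}{9} = 4 \cdot 24 \frac{\left(4 + 3 a\right)^{2}}{9} = 4 \frac{8 \left(4 + 3 a\right)^{2}}{3} = \frac{32 \left(4 + 3 a\right)^{2}}{3}$)
$\sqrt{-2211405 + y{\left(-79,Q{\left(21 \right)} \right)}} = \sqrt{-2211405 + \frac{32 \left(4 + 3 \cdot 21\right)^{2}}{3}} = \sqrt{-2211405 + \frac{32 \left(4 + 63\right)^{2}}{3}} = \sqrt{-2211405 + \frac{32 \cdot 67^{2}}{3}} = \sqrt{-2211405 + \frac{32}{3} \cdot 4489} = \sqrt{-2211405 + \frac{143648}{3}} = \sqrt{- \frac{6490567}{3}} = \frac{i \sqrt{19471701}}{3}$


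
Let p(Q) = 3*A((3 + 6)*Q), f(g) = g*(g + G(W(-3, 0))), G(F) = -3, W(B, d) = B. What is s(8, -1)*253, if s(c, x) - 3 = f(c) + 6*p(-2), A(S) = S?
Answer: -71093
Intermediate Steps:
f(g) = g*(-3 + g) (f(g) = g*(g - 3) = g*(-3 + g))
p(Q) = 27*Q (p(Q) = 3*((3 + 6)*Q) = 3*(9*Q) = 27*Q)
s(c, x) = -321 + c*(-3 + c) (s(c, x) = 3 + (c*(-3 + c) + 6*(27*(-2))) = 3 + (c*(-3 + c) + 6*(-54)) = 3 + (c*(-3 + c) - 324) = 3 + (-324 + c*(-3 + c)) = -321 + c*(-3 + c))
s(8, -1)*253 = (-321 + 8*(-3 + 8))*253 = (-321 + 8*5)*253 = (-321 + 40)*253 = -281*253 = -71093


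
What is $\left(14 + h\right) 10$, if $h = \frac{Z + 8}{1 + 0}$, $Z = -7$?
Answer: $150$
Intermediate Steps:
$h = 1$ ($h = \frac{-7 + 8}{1 + 0} = 1 \cdot 1^{-1} = 1 \cdot 1 = 1$)
$\left(14 + h\right) 10 = \left(14 + 1\right) 10 = 15 \cdot 10 = 150$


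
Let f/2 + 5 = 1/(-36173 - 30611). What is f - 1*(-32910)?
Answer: 1098596799/33392 ≈ 32900.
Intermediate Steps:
f = -333921/33392 (f = -10 + 2/(-36173 - 30611) = -10 + 2/(-66784) = -10 + 2*(-1/66784) = -10 - 1/33392 = -333921/33392 ≈ -10.000)
f - 1*(-32910) = -333921/33392 - 1*(-32910) = -333921/33392 + 32910 = 1098596799/33392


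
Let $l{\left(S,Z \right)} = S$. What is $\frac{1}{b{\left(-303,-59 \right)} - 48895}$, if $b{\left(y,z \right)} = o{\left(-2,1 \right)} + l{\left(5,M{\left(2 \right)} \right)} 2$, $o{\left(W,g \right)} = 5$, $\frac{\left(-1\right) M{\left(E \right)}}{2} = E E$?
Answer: $- \frac{1}{48880} \approx -2.0458 \cdot 10^{-5}$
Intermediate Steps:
$M{\left(E \right)} = - 2 E^{2}$ ($M{\left(E \right)} = - 2 E E = - 2 E^{2}$)
$b{\left(y,z \right)} = 15$ ($b{\left(y,z \right)} = 5 + 5 \cdot 2 = 5 + 10 = 15$)
$\frac{1}{b{\left(-303,-59 \right)} - 48895} = \frac{1}{15 - 48895} = \frac{1}{-48880} = - \frac{1}{48880}$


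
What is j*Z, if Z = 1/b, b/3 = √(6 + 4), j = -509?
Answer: -509*√10/30 ≈ -53.653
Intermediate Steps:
b = 3*√10 (b = 3*√(6 + 4) = 3*√10 ≈ 9.4868)
Z = √10/30 (Z = 1/(3*√10) = √10/30 ≈ 0.10541)
j*Z = -509*√10/30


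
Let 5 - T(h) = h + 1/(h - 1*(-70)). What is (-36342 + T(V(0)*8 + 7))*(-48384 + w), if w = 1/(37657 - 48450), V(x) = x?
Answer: 1461394779336857/831061 ≈ 1.7585e+9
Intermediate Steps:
T(h) = 5 - h - 1/(70 + h) (T(h) = 5 - (h + 1/(h - 1*(-70))) = 5 - (h + 1/(h + 70)) = 5 - (h + 1/(70 + h)) = 5 + (-h - 1/(70 + h)) = 5 - h - 1/(70 + h))
w = -1/10793 (w = 1/(-10793) = -1/10793 ≈ -9.2653e-5)
(-36342 + T(V(0)*8 + 7))*(-48384 + w) = (-36342 + (349 - (0*8 + 7)² - 65*(0*8 + 7))/(70 + (0*8 + 7)))*(-48384 - 1/10793) = (-36342 + (349 - (0 + 7)² - 65*(0 + 7))/(70 + (0 + 7)))*(-522208513/10793) = (-36342 + (349 - 1*7² - 65*7)/(70 + 7))*(-522208513/10793) = (-36342 + (349 - 1*49 - 455)/77)*(-522208513/10793) = (-36342 + (349 - 49 - 455)/77)*(-522208513/10793) = (-36342 + (1/77)*(-155))*(-522208513/10793) = (-36342 - 155/77)*(-522208513/10793) = -2798489/77*(-522208513/10793) = 1461394779336857/831061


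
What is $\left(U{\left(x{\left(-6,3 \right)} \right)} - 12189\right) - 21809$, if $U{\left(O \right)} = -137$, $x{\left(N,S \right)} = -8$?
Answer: $-34135$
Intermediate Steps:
$\left(U{\left(x{\left(-6,3 \right)} \right)} - 12189\right) - 21809 = \left(-137 - 12189\right) - 21809 = -12326 - 21809 = -34135$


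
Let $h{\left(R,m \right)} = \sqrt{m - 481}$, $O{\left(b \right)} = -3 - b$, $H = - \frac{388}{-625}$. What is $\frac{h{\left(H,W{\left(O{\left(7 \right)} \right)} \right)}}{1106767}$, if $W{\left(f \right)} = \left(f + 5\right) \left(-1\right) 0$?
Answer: $\frac{i \sqrt{481}}{1106767} \approx 1.9816 \cdot 10^{-5} i$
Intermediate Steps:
$H = \frac{388}{625}$ ($H = \left(-388\right) \left(- \frac{1}{625}\right) = \frac{388}{625} \approx 0.6208$)
$W{\left(f \right)} = 0$ ($W{\left(f \right)} = \left(5 + f\right) \left(-1\right) 0 = \left(-5 - f\right) 0 = 0$)
$h{\left(R,m \right)} = \sqrt{-481 + m}$
$\frac{h{\left(H,W{\left(O{\left(7 \right)} \right)} \right)}}{1106767} = \frac{\sqrt{-481 + 0}}{1106767} = \sqrt{-481} \cdot \frac{1}{1106767} = i \sqrt{481} \cdot \frac{1}{1106767} = \frac{i \sqrt{481}}{1106767}$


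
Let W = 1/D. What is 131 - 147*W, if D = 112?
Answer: 2075/16 ≈ 129.69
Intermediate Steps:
W = 1/112 ≈ 0.0089286
131 - 147*W = 131 - 147*1/112 = 131 - 21/16 = 2075/16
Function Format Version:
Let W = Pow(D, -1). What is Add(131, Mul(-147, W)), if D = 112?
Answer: Rational(2075, 16) ≈ 129.69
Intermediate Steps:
W = Rational(1, 112) (W = Pow(112, -1) = Rational(1, 112) ≈ 0.0089286)
Add(131, Mul(-147, W)) = Add(131, Mul(-147, Rational(1, 112))) = Add(131, Rational(-21, 16)) = Rational(2075, 16)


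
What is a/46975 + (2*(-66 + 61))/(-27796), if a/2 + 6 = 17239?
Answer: 479243343/652858550 ≈ 0.73407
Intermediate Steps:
a = 34466 (a = -12 + 2*17239 = -12 + 34478 = 34466)
a/46975 + (2*(-66 + 61))/(-27796) = 34466/46975 + (2*(-66 + 61))/(-27796) = 34466*(1/46975) + (2*(-5))*(-1/27796) = 34466/46975 - 10*(-1/27796) = 34466/46975 + 5/13898 = 479243343/652858550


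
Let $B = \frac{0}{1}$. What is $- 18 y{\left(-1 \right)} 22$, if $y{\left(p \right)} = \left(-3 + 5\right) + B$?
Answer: $-792$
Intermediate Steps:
$B = 0$ ($B = 0 \cdot 1 = 0$)
$y{\left(p \right)} = 2$ ($y{\left(p \right)} = \left(-3 + 5\right) + 0 = 2 + 0 = 2$)
$- 18 y{\left(-1 \right)} 22 = \left(-18\right) 2 \cdot 22 = \left(-36\right) 22 = -792$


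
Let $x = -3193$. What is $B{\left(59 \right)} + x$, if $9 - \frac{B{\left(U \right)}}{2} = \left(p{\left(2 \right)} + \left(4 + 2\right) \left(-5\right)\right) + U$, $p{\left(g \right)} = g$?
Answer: $-3237$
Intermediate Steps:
$B{\left(U \right)} = 74 - 2 U$ ($B{\left(U \right)} = 18 - 2 \left(\left(2 + \left(4 + 2\right) \left(-5\right)\right) + U\right) = 18 - 2 \left(\left(2 + 6 \left(-5\right)\right) + U\right) = 18 - 2 \left(\left(2 - 30\right) + U\right) = 18 - 2 \left(-28 + U\right) = 18 - \left(-56 + 2 U\right) = 74 - 2 U$)
$B{\left(59 \right)} + x = \left(74 - 118\right) - 3193 = -44 - 3193 = -3237$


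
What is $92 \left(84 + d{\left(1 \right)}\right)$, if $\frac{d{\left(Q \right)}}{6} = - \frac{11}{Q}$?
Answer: $1656$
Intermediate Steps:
$d{\left(Q \right)} = - \frac{66}{Q}$ ($d{\left(Q \right)} = 6 \left(- \frac{11}{Q}\right) = - \frac{66}{Q}$)
$92 \left(84 + d{\left(1 \right)}\right) = 92 \left(84 - \frac{66}{1}\right) = 92 \left(84 - 66\right) = 92 \cdot 18 = 1656$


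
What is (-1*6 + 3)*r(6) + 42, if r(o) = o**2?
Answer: -66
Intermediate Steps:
(-1*6 + 3)*r(6) + 42 = (-1*6 + 3)*6**2 + 42 = (-6 + 3)*36 + 42 = -3*36 + 42 = -108 + 42 = -66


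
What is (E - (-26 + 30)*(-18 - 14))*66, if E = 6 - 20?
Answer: 7524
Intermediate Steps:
E = -14
(E - (-26 + 30)*(-18 - 14))*66 = (-14 - (-26 + 30)*(-18 - 14))*66 = (-14 - 4*(-32))*66 = (-14 - 1*(-128))*66 = (-14 + 128)*66 = 114*66 = 7524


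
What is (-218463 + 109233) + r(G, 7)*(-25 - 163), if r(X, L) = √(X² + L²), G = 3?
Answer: -109230 - 188*√58 ≈ -1.1066e+5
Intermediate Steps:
r(X, L) = √(L² + X²)
(-218463 + 109233) + r(G, 7)*(-25 - 163) = (-218463 + 109233) + √(7² + 3²)*(-25 - 163) = -109230 + √(49 + 9)*(-188) = -109230 + √58*(-188) = -109230 - 188*√58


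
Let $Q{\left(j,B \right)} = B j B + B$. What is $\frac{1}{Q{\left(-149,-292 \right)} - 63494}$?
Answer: $- \frac{1}{12768122} \approx -7.832 \cdot 10^{-8}$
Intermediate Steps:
$Q{\left(j,B \right)} = B + j B^{2}$ ($Q{\left(j,B \right)} = j B^{2} + B = B + j B^{2}$)
$\frac{1}{Q{\left(-149,-292 \right)} - 63494} = \frac{1}{- 292 \left(1 - -43508\right) - 63494} = \frac{1}{- 292 \left(1 + 43508\right) - 63494} = \frac{1}{\left(-292\right) 43509 - 63494} = \frac{1}{-12704628 - 63494} = \frac{1}{-12768122} = - \frac{1}{12768122}$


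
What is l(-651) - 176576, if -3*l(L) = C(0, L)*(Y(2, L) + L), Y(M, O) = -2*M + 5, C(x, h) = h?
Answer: -317626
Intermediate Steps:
Y(M, O) = 5 - 2*M
l(L) = -L*(1 + L)/3 (l(L) = -L*((5 - 2*2) + L)/3 = -L*((5 - 4) + L)/3 = -L*(1 + L)/3)
l(-651) - 176576 = -⅓*(-651)*(1 - 651) - 176576 = -⅓*(-651)*(-650) - 176576 = -141050 - 176576 = -317626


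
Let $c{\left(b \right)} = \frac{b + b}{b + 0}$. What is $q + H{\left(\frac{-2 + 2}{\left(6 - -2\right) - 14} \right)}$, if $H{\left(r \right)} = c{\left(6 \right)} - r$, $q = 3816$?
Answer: $3818$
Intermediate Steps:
$c{\left(b \right)} = 2$ ($c{\left(b \right)} = \frac{2 b}{b} = 2$)
$H{\left(r \right)} = 2 - r$
$q + H{\left(\frac{-2 + 2}{\left(6 - -2\right) - 14} \right)} = 3816 + \left(2 - \frac{-2 + 2}{\left(6 - -2\right) - 14}\right) = 3816 + \left(2 - \frac{0}{\left(6 + 2\right) - 14}\right) = 3816 + \left(2 - \frac{0}{8 - 14}\right) = 3816 + \left(2 - \frac{0}{-6}\right) = 3816 + \left(2 - 0 \left(- \frac{1}{6}\right)\right) = 3816 + \left(2 - 0\right) = 3816 + \left(2 + 0\right) = 3816 + 2 = 3818$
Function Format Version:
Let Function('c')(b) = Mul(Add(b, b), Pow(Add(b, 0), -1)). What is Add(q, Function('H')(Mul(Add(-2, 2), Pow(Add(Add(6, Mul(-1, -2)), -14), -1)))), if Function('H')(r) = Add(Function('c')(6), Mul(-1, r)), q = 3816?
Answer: 3818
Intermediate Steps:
Function('c')(b) = 2 (Function('c')(b) = Mul(Mul(2, b), Pow(b, -1)) = 2)
Function('H')(r) = Add(2, Mul(-1, r))
Add(q, Function('H')(Mul(Add(-2, 2), Pow(Add(Add(6, Mul(-1, -2)), -14), -1)))) = Add(3816, Add(2, Mul(-1, Mul(Add(-2, 2), Pow(Add(Add(6, Mul(-1, -2)), -14), -1))))) = Add(3816, Add(2, Mul(-1, Mul(0, Pow(Add(Add(6, 2), -14), -1))))) = Add(3816, Add(2, Mul(-1, Mul(0, Pow(Add(8, -14), -1))))) = Add(3816, Add(2, Mul(-1, Mul(0, Pow(-6, -1))))) = Add(3816, Add(2, Mul(-1, Mul(0, Rational(-1, 6))))) = Add(3816, Add(2, Mul(-1, 0))) = Add(3816, Add(2, 0)) = Add(3816, 2) = 3818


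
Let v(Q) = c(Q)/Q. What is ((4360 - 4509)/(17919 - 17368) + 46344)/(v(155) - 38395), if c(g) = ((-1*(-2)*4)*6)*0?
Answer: -5107079/4231129 ≈ -1.2070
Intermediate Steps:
c(g) = 0 (c(g) = ((2*4)*6)*0 = (8*6)*0 = 48*0 = 0)
v(Q) = 0 (v(Q) = 0/Q = 0)
((4360 - 4509)/(17919 - 17368) + 46344)/(v(155) - 38395) = ((4360 - 4509)/(17919 - 17368) + 46344)/(0 - 38395) = (-149/551 + 46344)/(-38395) = (-149*1/551 + 46344)*(-1/38395) = (-149/551 + 46344)*(-1/38395) = (25535395/551)*(-1/38395) = -5107079/4231129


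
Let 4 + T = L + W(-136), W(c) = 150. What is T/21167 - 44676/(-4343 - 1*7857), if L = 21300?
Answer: 4947943/1058350 ≈ 4.6751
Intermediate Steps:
T = 21446 (T = -4 + (21300 + 150) = -4 + 21450 = 21446)
T/21167 - 44676/(-4343 - 1*7857) = 21446/21167 - 44676/(-4343 - 1*7857) = 21446*(1/21167) - 44676/(-4343 - 7857) = 21446/21167 - 44676/(-12200) = 21446/21167 - 44676*(-1/12200) = 21446/21167 + 11169/3050 = 4947943/1058350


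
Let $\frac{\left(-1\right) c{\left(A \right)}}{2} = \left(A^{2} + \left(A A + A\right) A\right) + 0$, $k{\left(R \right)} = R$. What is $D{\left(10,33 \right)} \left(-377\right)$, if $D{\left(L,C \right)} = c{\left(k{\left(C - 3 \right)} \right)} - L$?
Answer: $21718970$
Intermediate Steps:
$c{\left(A \right)} = - 2 A^{2} - 2 A \left(A + A^{2}\right)$ ($c{\left(A \right)} = - 2 \left(\left(A^{2} + \left(A A + A\right) A\right) + 0\right) = - 2 \left(\left(A^{2} + \left(A^{2} + A\right) A\right) + 0\right) = - 2 \left(\left(A^{2} + \left(A + A^{2}\right) A\right) + 0\right) = - 2 \left(\left(A^{2} + A \left(A + A^{2}\right)\right) + 0\right) = - 2 \left(A^{2} + A \left(A + A^{2}\right)\right) = - 2 A^{2} - 2 A \left(A + A^{2}\right)$)
$D{\left(L,C \right)} = - L + 2 \left(-3 + C\right)^{2} \left(1 - C\right)$ ($D{\left(L,C \right)} = 2 \left(C - 3\right)^{2} \left(-2 - \left(C - 3\right)\right) - L = 2 \left(-3 + C\right)^{2} \left(-2 - \left(-3 + C\right)\right) - L = 2 \left(-3 + C\right)^{2} \left(1 - C\right) - L = - L + 2 \left(-3 + C\right)^{2} \left(1 - C\right)$)
$D{\left(10,33 \right)} \left(-377\right) = \left(\left(-1\right) 10 - 2 \left(-3 + 33\right)^{2} \left(-1 + 33\right)\right) \left(-377\right) = \left(-10 - 2 \cdot 30^{2} \cdot 32\right) \left(-377\right) = \left(-10 - 1800 \cdot 32\right) \left(-377\right) = \left(-10 - 57600\right) \left(-377\right) = \left(-57610\right) \left(-377\right) = 21718970$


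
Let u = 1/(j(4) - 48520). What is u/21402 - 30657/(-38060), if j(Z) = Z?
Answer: 723462998381/898163608680 ≈ 0.80549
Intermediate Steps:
u = -1/48516 (u = 1/(4 - 48520) = 1/(-48516) = -1/48516 ≈ -2.0612e-5)
u/21402 - 30657/(-38060) = -1/48516/21402 - 30657/(-38060) = -1/48516*1/21402 - 30657*(-1/38060) = -1/1038339432 + 2787/3460 = 723462998381/898163608680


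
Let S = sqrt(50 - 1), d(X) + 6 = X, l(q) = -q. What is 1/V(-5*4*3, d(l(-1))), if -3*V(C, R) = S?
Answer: -3/7 ≈ -0.42857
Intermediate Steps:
d(X) = -6 + X
S = 7 (S = sqrt(49) = 7)
V(C, R) = -7/3 (V(C, R) = -1/3*7 = -7/3)
1/V(-5*4*3, d(l(-1))) = 1/(-7/3) = -3/7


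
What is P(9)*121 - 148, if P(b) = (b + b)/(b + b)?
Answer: -27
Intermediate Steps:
P(b) = 1 (P(b) = (2*b)/((2*b)) = (2*b)*(1/(2*b)) = 1)
P(9)*121 - 148 = 1*121 - 148 = 121 - 148 = -27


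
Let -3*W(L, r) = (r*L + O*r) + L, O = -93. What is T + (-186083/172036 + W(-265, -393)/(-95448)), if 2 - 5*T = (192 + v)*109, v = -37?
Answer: -5075120396893/1501874280 ≈ -3379.2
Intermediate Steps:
W(L, r) = 31*r - L/3 - L*r/3 (W(L, r) = -((r*L - 93*r) + L)/3 = -((L*r - 93*r) + L)/3 = -((-93*r + L*r) + L)/3 = -(L - 93*r + L*r)/3 = 31*r - L/3 - L*r/3)
T = -16893/5 (T = ⅖ - (192 - 37)*109/5 = ⅖ - 31*109 = ⅖ - ⅕*16895 = ⅖ - 3379 = -16893/5 ≈ -3378.6)
T + (-186083/172036 + W(-265, -393)/(-95448)) = -16893/5 + (-186083/172036 + (31*(-393) - ⅓*(-265) - ⅓*(-265)*(-393))/(-95448)) = -16893/5 + (-186083*1/172036 + (-12183 + 265/3 - 34715)*(-1/95448)) = -16893/5 + (-186083/172036 - 140429/3*(-1/95448)) = -16893/5 + (-186083/172036 + 140429/286344) = -16893/5 - 177590897/300374856 = -5075120396893/1501874280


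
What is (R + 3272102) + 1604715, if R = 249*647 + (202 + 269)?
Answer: 5038391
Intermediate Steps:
R = 161574 (R = 161103 + 471 = 161574)
(R + 3272102) + 1604715 = (161574 + 3272102) + 1604715 = 3433676 + 1604715 = 5038391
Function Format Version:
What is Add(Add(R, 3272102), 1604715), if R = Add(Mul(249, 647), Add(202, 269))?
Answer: 5038391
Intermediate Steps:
R = 161574 (R = Add(161103, 471) = 161574)
Add(Add(R, 3272102), 1604715) = Add(Add(161574, 3272102), 1604715) = Add(3433676, 1604715) = 5038391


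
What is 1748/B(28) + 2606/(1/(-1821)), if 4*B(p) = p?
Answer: -33216934/7 ≈ -4.7453e+6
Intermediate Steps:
B(p) = p/4
1748/B(28) + 2606/(1/(-1821)) = 1748/(((1/4)*28)) + 2606/(1/(-1821)) = 1748/7 + 2606/(-1/1821) = 1748*(1/7) + 2606*(-1821) = 1748/7 - 4745526 = -33216934/7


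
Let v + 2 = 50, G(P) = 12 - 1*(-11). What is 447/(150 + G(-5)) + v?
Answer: 8751/173 ≈ 50.584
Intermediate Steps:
G(P) = 23 (G(P) = 12 + 11 = 23)
v = 48 (v = -2 + 50 = 48)
447/(150 + G(-5)) + v = 447/(150 + 23) + 48 = 447/173 + 48 = 8751/173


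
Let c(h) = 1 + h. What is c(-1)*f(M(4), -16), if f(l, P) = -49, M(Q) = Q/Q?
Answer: 0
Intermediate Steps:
M(Q) = 1
c(-1)*f(M(4), -16) = (1 - 1)*(-49) = 0*(-49) = 0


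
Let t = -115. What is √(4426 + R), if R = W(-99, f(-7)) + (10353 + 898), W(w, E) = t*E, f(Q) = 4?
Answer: √15217 ≈ 123.36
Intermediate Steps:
W(w, E) = -115*E
R = 10791 (R = -115*4 + (10353 + 898) = -460 + 11251 = 10791)
√(4426 + R) = √(4426 + 10791) = √15217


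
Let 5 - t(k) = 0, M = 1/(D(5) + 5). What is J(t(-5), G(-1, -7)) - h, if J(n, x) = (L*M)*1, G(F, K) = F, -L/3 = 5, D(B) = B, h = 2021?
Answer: -4045/2 ≈ -2022.5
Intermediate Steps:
M = ⅒ (M = 1/(5 + 5) = 1/10 = ⅒ ≈ 0.10000)
L = -15 (L = -3*5 = -15)
t(k) = 5 (t(k) = 5 - 1*0 = 5 + 0 = 5)
J(n, x) = -3/2 (J(n, x) = -15*⅒*1 = -3/2*1 = -3/2)
J(t(-5), G(-1, -7)) - h = -3/2 - 1*2021 = -3/2 - 2021 = -4045/2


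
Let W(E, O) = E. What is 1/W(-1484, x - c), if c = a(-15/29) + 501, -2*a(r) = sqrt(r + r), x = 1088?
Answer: -1/1484 ≈ -0.00067385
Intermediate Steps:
a(r) = -sqrt(2)*sqrt(r)/2 (a(r) = -sqrt(r + r)/2 = -sqrt(2)*sqrt(r)/2)
c = 501 - I*sqrt(870)/58 (c = -sqrt(2)*sqrt(-15/29)/2 + 501 = -sqrt(2)*I*sqrt(435)/29/2 + 501 = -I*sqrt(870)/58 + 501 = 501 - I*sqrt(870)/58 ≈ 501.0 - 0.50855*I)
1/W(-1484, x - c) = 1/(-1484) = -1/1484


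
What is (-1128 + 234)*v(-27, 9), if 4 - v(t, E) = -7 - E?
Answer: -17880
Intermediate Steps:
v(t, E) = 11 + E (v(t, E) = 4 - (-7 - E) = 4 + (7 + E) = 11 + E)
(-1128 + 234)*v(-27, 9) = (-1128 + 234)*(11 + 9) = -894*20 = -17880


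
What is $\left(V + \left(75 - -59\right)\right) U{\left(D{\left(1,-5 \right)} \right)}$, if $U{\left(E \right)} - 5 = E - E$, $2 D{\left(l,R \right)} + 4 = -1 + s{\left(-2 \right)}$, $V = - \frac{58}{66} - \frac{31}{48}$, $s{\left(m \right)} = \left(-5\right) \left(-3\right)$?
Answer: $\frac{349735}{528} \approx 662.38$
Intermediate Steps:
$s{\left(m \right)} = 15$
$V = - \frac{805}{528}$ ($V = \left(-58\right) \frac{1}{66} - \frac{31}{48} = - \frac{29}{33} - \frac{31}{48} = - \frac{805}{528} \approx -1.5246$)
$D{\left(l,R \right)} = 5$ ($D{\left(l,R \right)} = -2 + \frac{-1 + 15}{2} = -2 + \frac{1}{2} \cdot 14 = -2 + 7 = 5$)
$U{\left(E \right)} = 5$ ($U{\left(E \right)} = 5 + \left(E - E\right) = 5 + 0 = 5$)
$\left(V + \left(75 - -59\right)\right) U{\left(D{\left(1,-5 \right)} \right)} = \left(- \frac{805}{528} + \left(75 - -59\right)\right) 5 = \left(- \frac{805}{528} + \left(75 + 59\right)\right) 5 = \left(- \frac{805}{528} + 134\right) 5 = \frac{69947}{528} \cdot 5 = \frac{349735}{528}$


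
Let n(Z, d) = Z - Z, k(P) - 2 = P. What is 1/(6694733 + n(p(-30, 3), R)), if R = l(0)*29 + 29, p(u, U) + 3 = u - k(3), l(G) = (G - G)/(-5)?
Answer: 1/6694733 ≈ 1.4937e-7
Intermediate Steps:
l(G) = 0 (l(G) = 0*(-⅕) = 0)
k(P) = 2 + P
p(u, U) = -8 + u (p(u, U) = -3 + (u - (2 + 3)) = -3 + (u - 1*5) = -3 + (u - 5) = -3 + (-5 + u) = -8 + u)
R = 29 (R = 0*29 + 29 = 0 + 29 = 29)
n(Z, d) = 0
1/(6694733 + n(p(-30, 3), R)) = 1/(6694733 + 0) = 1/6694733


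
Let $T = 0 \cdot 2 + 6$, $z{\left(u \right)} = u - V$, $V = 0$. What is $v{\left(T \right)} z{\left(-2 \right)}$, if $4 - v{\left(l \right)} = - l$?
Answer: $-20$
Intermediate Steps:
$z{\left(u \right)} = u$ ($z{\left(u \right)} = u - 0 = u + 0 = u$)
$T = 6$ ($T = 0 + 6 = 6$)
$v{\left(l \right)} = 4 + l$ ($v{\left(l \right)} = 4 - - l = 4 + l$)
$v{\left(T \right)} z{\left(-2 \right)} = \left(4 + 6\right) \left(-2\right) = 10 \left(-2\right) = -20$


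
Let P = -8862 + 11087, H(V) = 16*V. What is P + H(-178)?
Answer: -623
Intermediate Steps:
P = 2225
P + H(-178) = 2225 + 16*(-178) = 2225 - 2848 = -623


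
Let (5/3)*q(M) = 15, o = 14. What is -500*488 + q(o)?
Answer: -243991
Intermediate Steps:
q(M) = 9 (q(M) = (3/5)*15 = 9)
-500*488 + q(o) = -500*488 + 9 = -244000 + 9 = -243991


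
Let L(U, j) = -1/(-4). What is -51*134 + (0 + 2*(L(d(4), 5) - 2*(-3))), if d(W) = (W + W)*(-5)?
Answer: -13643/2 ≈ -6821.5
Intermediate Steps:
d(W) = -10*W (d(W) = (2*W)*(-5) = -10*W)
L(U, j) = 1/4 (L(U, j) = -1*(-1/4) = 1/4)
-51*134 + (0 + 2*(L(d(4), 5) - 2*(-3))) = -51*134 + (0 + 2*(1/4 - 2*(-3))) = -6834 + (0 + 2*(1/4 + 6)) = -6834 + (0 + 2*(25/4)) = -6834 + (0 + 25/2) = -6834 + 25/2 = -13643/2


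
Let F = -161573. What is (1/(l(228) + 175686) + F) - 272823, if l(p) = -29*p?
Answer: -73445069303/169074 ≈ -4.3440e+5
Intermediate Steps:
(1/(l(228) + 175686) + F) - 272823 = (1/(-29*228 + 175686) - 161573) - 272823 = (1/(-6612 + 175686) - 161573) - 272823 = (1/169074 - 161573) - 272823 = -27317793401/169074 - 272823 = -73445069303/169074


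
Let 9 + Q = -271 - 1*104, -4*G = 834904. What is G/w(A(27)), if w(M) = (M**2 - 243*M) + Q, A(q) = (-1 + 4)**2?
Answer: 104363/1245 ≈ 83.826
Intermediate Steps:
G = -208726 (G = -1/4*834904 = -208726)
Q = -384 (Q = -9 + (-271 - 1*104) = -9 + (-271 - 104) = -9 - 375 = -384)
A(q) = 9 (A(q) = 3**2 = 9)
w(M) = -384 + M**2 - 243*M (w(M) = (M**2 - 243*M) - 384 = -384 + M**2 - 243*M)
G/w(A(27)) = -208726/(-384 + 9**2 - 243*9) = -208726/(-384 + 81 - 2187) = -208726/(-2490) = -208726*(-1/2490) = 104363/1245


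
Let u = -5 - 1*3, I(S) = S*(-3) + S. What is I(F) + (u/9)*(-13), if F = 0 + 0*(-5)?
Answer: 104/9 ≈ 11.556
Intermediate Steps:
F = 0 (F = 0 + 0 = 0)
I(S) = -2*S (I(S) = -3*S + S = -2*S)
u = -8 (u = -5 - 3 = -8)
I(F) + (u/9)*(-13) = -2*0 - 8/9*(-13) = 0 - 8*1/9*(-13) = 0 - 8/9*(-13) = 0 + 104/9 = 104/9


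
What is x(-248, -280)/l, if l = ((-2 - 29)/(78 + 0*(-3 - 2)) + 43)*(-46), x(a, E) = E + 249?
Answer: 1209/76429 ≈ 0.015819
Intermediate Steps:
x(a, E) = 249 + E
l = -76429/39 (l = (-31/(78 + 0*(-5)) + 43)*(-46) = (-31/(78 + 0) + 43)*(-46) = (-31/78 + 43)*(-46) = (3323/78)*(-46) = -76429/39 ≈ -1959.7)
x(-248, -280)/l = (249 - 280)/(-76429/39) = -31*(-39/76429) = 1209/76429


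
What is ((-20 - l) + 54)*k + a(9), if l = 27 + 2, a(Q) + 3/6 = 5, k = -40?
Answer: -391/2 ≈ -195.50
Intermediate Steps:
a(Q) = 9/2 (a(Q) = -½ + 5 = 9/2)
l = 29
((-20 - l) + 54)*k + a(9) = ((-20 - 1*29) + 54)*(-40) + 9/2 = ((-20 - 29) + 54)*(-40) + 9/2 = (-49 + 54)*(-40) + 9/2 = 5*(-40) + 9/2 = -200 + 9/2 = -391/2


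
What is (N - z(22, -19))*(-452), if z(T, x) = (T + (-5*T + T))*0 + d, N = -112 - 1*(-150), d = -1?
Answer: -17628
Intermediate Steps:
N = 38 (N = -112 + 150 = 38)
z(T, x) = -1 (z(T, x) = (T + (-5*T + T))*0 - 1 = (T - 4*T)*0 - 1 = -3*T*0 - 1 = 0 - 1 = -1)
(N - z(22, -19))*(-452) = (38 - 1*(-1))*(-452) = (38 + 1)*(-452) = 39*(-452) = -17628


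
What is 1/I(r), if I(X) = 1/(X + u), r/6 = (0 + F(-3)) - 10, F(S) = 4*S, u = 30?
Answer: -102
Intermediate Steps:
r = -132 (r = 6*((0 + 4*(-3)) - 10) = 6*((0 - 12) - 10) = 6*(-12 - 10) = 6*(-22) = -132)
I(X) = 1/(30 + X) (I(X) = 1/(X + 30) = 1/(30 + X))
1/I(r) = 1/(1/(30 - 132)) = 1/(1/(-102)) = 1/(-1/102) = -102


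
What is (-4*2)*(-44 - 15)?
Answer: 472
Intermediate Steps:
(-4*2)*(-44 - 15) = -8*(-59) = 472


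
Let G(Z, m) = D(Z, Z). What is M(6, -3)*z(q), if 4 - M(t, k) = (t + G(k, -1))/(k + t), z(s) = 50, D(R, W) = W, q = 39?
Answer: 150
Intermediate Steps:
G(Z, m) = Z
M(t, k) = 3 (M(t, k) = 4 - (t + k)/(k + t) = 4 - (k + t)/(k + t) = 4 - 1*1 = 4 - 1 = 3)
M(6, -3)*z(q) = 3*50 = 150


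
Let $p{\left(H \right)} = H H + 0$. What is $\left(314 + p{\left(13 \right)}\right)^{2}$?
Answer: $233289$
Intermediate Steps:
$p{\left(H \right)} = H^{2}$ ($p{\left(H \right)} = H^{2} + 0 = H^{2}$)
$\left(314 + p{\left(13 \right)}\right)^{2} = \left(314 + 13^{2}\right)^{2} = \left(314 + 169\right)^{2} = 483^{2} = 233289$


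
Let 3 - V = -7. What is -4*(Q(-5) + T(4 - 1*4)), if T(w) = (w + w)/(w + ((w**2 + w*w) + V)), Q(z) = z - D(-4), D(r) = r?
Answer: 4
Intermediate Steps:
V = 10 (V = 3 - 1*(-7) = 3 + 7 = 10)
Q(z) = 4 + z (Q(z) = z - 1*(-4) = z + 4 = 4 + z)
T(w) = 2*w/(10 + w + 2*w**2) (T(w) = (w + w)/(w + ((w**2 + w*w) + 10)) = (2*w)/(w + ((w**2 + w**2) + 10)) = (2*w)/(w + (2*w**2 + 10)) = (2*w)/(w + (10 + 2*w**2)) = (2*w)/(10 + w + 2*w**2) = 2*w/(10 + w + 2*w**2))
-4*(Q(-5) + T(4 - 1*4)) = -4*((4 - 5) + 2*(4 - 1*4)/(10 + (4 - 1*4) + 2*(4 - 1*4)**2)) = -4*(-1 + 2*(4 - 4)/(10 + (4 - 4) + 2*(4 - 4)**2)) = -4*(-1 + 2*0/(10 + 0 + 2*0**2)) = -4*(-1 + 2*0/(10 + 0 + 2*0)) = -4*(-1 + 2*0/(10 + 0 + 0)) = -4*(-1 + 2*0/10) = -4*(-1 + 2*0*(1/10)) = -4*(-1 + 0) = -4*(-1) = 4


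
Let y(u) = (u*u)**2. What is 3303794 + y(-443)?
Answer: 38516973795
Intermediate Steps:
y(u) = u**4 (y(u) = (u**2)**2 = u**4)
3303794 + y(-443) = 3303794 + (-443)**4 = 3303794 + 38513670001 = 38516973795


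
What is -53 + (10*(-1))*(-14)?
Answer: 87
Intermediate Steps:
-53 + (10*(-1))*(-14) = -53 - 10*(-14) = -53 + 140 = 87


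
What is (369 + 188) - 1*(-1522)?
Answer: 2079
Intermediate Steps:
(369 + 188) - 1*(-1522) = 557 + 1522 = 2079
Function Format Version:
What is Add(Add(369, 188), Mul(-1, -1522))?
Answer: 2079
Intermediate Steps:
Add(Add(369, 188), Mul(-1, -1522)) = Add(557, 1522) = 2079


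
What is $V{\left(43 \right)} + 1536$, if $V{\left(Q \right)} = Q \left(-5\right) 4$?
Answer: $676$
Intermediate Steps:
$V{\left(Q \right)} = - 20 Q$ ($V{\left(Q \right)} = - 5 Q 4 = - 20 Q$)
$V{\left(43 \right)} + 1536 = \left(-20\right) 43 + 1536 = -860 + 1536 = 676$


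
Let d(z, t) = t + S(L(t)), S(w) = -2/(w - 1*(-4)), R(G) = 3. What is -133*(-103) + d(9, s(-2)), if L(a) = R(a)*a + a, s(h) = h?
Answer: 27395/2 ≈ 13698.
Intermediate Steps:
L(a) = 4*a (L(a) = 3*a + a = 4*a)
S(w) = -2/(4 + w) (S(w) = -2/(w + 4) = -2/(4 + w))
d(z, t) = t - 2/(4 + 4*t)
-133*(-103) + d(9, s(-2)) = -133*(-103) + (-½ - 2*(1 - 2))/(1 - 2) = 13699 + (-½ - 2*(-1))/(-1) = 13699 - (-½ + 2) = 13699 - 1*3/2 = 13699 - 3/2 = 27395/2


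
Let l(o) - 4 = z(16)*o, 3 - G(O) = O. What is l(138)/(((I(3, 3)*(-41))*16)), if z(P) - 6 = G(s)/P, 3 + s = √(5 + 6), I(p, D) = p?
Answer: -3535/7872 + 23*√11/5248 ≈ -0.43452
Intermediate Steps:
s = -3 + √11 (s = -3 + √(5 + 6) = -3 + √11 ≈ 0.31662)
G(O) = 3 - O
z(P) = 6 + (6 - √11)/P (z(P) = 6 + (3 - (-3 + √11))/P = 6 + (3 + (3 - √11))/P = 6 + (6 - √11)/P)
l(o) = 4 + o*(51/8 - √11/16) (l(o) = 4 + ((6 - √11 + 6*16)/16)*o = 4 + ((6 - √11 + 96)/16)*o = 4 + ((102 - √11)/16)*o = 4 + (51/8 - √11/16)*o = 4 + o*(51/8 - √11/16))
l(138)/(((I(3, 3)*(-41))*16)) = (4 + (1/16)*138*(102 - √11))/(((3*(-41))*16)) = (4 + (3519/4 - 69*√11/8))/((-123*16)) = (3535/4 - 69*√11/8)/(-1968) = (3535/4 - 69*√11/8)*(-1/1968) = -3535/7872 + 23*√11/5248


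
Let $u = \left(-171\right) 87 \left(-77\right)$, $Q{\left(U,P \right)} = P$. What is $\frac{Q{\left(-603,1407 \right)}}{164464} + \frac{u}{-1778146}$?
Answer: $- \frac{92948215017}{146220501872} \approx -0.63567$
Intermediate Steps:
$u = 1145529$ ($u = \left(-14877\right) \left(-77\right) = 1145529$)
$\frac{Q{\left(-603,1407 \right)}}{164464} + \frac{u}{-1778146} = \frac{1407}{164464} + \frac{1145529}{-1778146} = 1407 \cdot \frac{1}{164464} + 1145529 \left(- \frac{1}{1778146}\right) = \frac{1407}{164464} - \frac{1145529}{1778146} = - \frac{92948215017}{146220501872}$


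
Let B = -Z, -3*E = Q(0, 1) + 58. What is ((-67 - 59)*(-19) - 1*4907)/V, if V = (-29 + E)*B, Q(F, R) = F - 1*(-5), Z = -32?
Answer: 2513/1600 ≈ 1.5706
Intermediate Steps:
Q(F, R) = 5 + F (Q(F, R) = F + 5 = 5 + F)
E = -21 (E = -((5 + 0) + 58)/3 = -(5 + 58)/3 = -⅓*63 = -21)
B = 32 (B = -1*(-32) = 32)
V = -1600 (V = (-29 - 21)*32 = -50*32 = -1600)
((-67 - 59)*(-19) - 1*4907)/V = ((-67 - 59)*(-19) - 1*4907)/(-1600) = (-126*(-19) - 4907)*(-1/1600) = (2394 - 4907)*(-1/1600) = -2513*(-1/1600) = 2513/1600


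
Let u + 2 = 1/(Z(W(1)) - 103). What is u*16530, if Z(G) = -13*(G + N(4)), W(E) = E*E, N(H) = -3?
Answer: -2562150/77 ≈ -33275.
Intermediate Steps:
W(E) = E**2
Z(G) = 39 - 13*G (Z(G) = -13*(G - 3) = -13*(-3 + G) = 39 - 13*G)
u = -155/77 (u = -2 + 1/((39 - 13*1**2) - 103) = -2 + 1/((39 - 13*1) - 103) = -2 + 1/((39 - 13) - 103) = -2 + 1/(26 - 103) = -2 + 1/(-77) = -2 - 1/77 = -155/77 ≈ -2.0130)
u*16530 = -155/77*16530 = -2562150/77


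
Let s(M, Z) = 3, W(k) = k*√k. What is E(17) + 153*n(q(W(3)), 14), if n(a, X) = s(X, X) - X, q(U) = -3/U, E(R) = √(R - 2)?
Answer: -1683 + √15 ≈ -1679.1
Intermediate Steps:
W(k) = k^(3/2)
E(R) = √(-2 + R)
n(a, X) = 3 - X
E(17) + 153*n(q(W(3)), 14) = √(-2 + 17) + 153*(3 - 1*14) = √15 + 153*(3 - 14) = √15 + 153*(-11) = √15 - 1683 = -1683 + √15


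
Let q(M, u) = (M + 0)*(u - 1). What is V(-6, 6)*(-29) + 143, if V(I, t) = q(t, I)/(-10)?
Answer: 106/5 ≈ 21.200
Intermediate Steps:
q(M, u) = M*(-1 + u)
V(I, t) = -t*(-1 + I)/10 (V(I, t) = (t*(-1 + I))/(-10) = (t*(-1 + I))*(-⅒) = -t*(-1 + I)/10)
V(-6, 6)*(-29) + 143 = ((⅒)*6*(1 - 1*(-6)))*(-29) + 143 = ((⅒)*6*(1 + 6))*(-29) + 143 = ((⅒)*6*7)*(-29) + 143 = (21/5)*(-29) + 143 = -609/5 + 143 = 106/5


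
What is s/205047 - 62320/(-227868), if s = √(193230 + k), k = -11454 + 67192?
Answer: 15580/56967 + 2*√62242/205047 ≈ 0.27593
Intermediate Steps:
k = 55738
s = 2*√62242 (s = √(193230 + 55738) = √248968 = 2*√62242 ≈ 498.97)
s/205047 - 62320/(-227868) = (2*√62242)/205047 - 62320/(-227868) = (2*√62242)*(1/205047) - 62320*(-1/227868) = 2*√62242/205047 + 15580/56967 = 15580/56967 + 2*√62242/205047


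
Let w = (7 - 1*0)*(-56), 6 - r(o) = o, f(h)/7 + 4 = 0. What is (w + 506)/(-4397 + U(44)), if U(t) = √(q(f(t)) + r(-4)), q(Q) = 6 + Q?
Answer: -26382/1017559 - 12*I*√3/1017559 ≈ -0.025927 - 2.0426e-5*I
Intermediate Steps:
f(h) = -28 (f(h) = -28 + 7*0 = -28 + 0 = -28)
r(o) = 6 - o
U(t) = 2*I*√3 (U(t) = √((6 - 28) + (6 - 1*(-4))) = √(-22 + (6 + 4)) = √(-22 + 10) = √(-12) = 2*I*√3)
w = -392 (w = (7 + 0)*(-56) = 7*(-56) = -392)
(w + 506)/(-4397 + U(44)) = (-392 + 506)/(-4397 + 2*I*√3) = 114/(-4397 + 2*I*√3)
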